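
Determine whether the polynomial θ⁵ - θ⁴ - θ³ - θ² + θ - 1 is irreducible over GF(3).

Write P(θ) = θ⁵ - θ⁴ - θ³ - θ² + θ - 1.
Check for roots in GF(3): P(0) = 2; P(1) = 1; P(2) = 2.
No roots, so no linear factors.
Monic irreducibles of degree 2 over GF(3): θ² + 1, θ² + θ - 1, θ² - θ - 1.
None of them divide P (all give nonzero remainder).
No irreducible factor of degree ≤ 2 exists, so P is irreducible over GF(3).

Yes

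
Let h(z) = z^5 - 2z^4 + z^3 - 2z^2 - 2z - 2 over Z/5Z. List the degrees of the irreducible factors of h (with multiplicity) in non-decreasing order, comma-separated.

Roots in Z/5Z: h(0) = 3; h(1) = 4; h(2) = 4; h(3) = 2; h(4) = 4.
Complete factorization: h(z) = (z^5 - 2z^4 + z^3 - 2z^2 - 2z - 2).
Factor degrees with multiplicity: 5 = 5.

5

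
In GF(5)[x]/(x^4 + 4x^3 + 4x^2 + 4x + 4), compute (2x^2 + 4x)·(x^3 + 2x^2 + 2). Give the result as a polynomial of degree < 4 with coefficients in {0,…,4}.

x^2

Multiply in GF(5)[x]: (2x^2 + 4x)·(x^3 + 2x^2 + 2) = 2x^5 + 3x^4 + 3x^3 + 4x^2 + 3x.
Reduce using x^4 ≡ x^3 + x^2 + x + 1 (mod x^4 + 4x^3 + 4x^2 + 4x + 4).
Reduced: x^2.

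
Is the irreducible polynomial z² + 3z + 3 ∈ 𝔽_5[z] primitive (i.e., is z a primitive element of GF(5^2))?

Write f(z) = z² + 3z + 3.
|GF(5^2)^×| = 5^2 − 1 = 24. Prime factorization: 24 = 2^3·3.
f is primitive ⇔ z has order 24 in GF(5)[z]/(f), i.e. z^(24/q) ≠ 1 for each prime q | 24.
z^(12) mod f = 4.
z^(8) mod f = z + 1.
None equal 1, so z has full order 24; f is primitive.

Yes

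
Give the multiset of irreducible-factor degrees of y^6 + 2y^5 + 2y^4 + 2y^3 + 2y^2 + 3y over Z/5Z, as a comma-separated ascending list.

1, 1, 2, 2

Write h(y) = y^6 + 2y^5 + 2y^4 + 2y^3 + 2y^2 + 3y.
Roots in Z/5Z: h(0) = 0 → root; h(1) = 2; h(2) = 0 → root; h(3) = 3; h(4) = 3.
Linear factors from roots: (y), (y + 3).
Complete factorization: h(y) = (y)·(y + 3)·(y^2 + 3)·(y^2 + 4y + 2).
Factor degrees with multiplicity: 1 + 1 + 2 + 2 = 6.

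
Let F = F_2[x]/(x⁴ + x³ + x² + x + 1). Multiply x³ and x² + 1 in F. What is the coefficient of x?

0

Multiply in F_2[x]: (x³)·(x² + 1) = x⁵ + x³.
Reduce using x⁴ ≡ x³ + x² + x + 1 (mod x⁴ + x³ + x² + x + 1).
Reduced: x³ + 1.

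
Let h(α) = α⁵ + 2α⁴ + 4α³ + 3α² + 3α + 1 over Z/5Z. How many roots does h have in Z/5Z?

Evaluate at each of the 5 elements of Z/5Z:
h(0) = 1; h(1) = 4; h(2) = 0 → root; h(3) = 0 → root; h(4) = 3.
Roots: {2, 3}.

2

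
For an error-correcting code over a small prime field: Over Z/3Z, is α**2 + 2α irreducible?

Write P(α) = α**2 + 2α.
Check for roots in Z/3Z: P(0) = 0 → root; P(1) = 0 → root; P(2) = 2.
P(0) = 0, so (α) divides P(α); P is reducible.

No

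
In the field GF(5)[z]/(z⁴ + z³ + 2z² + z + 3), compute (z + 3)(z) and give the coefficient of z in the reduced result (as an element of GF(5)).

3

Multiply in GF(5)[z]: (z + 3)·(z) = z² + 3z.
Reduced: z² + 3z.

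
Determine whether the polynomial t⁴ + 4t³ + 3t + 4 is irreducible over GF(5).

Write P(t) = t⁴ + 4t³ + 3t + 4.
Check for roots in GF(5): P(0) = 4; P(1) = 2; P(2) = 3; P(3) = 2; P(4) = 3.
No roots, so no linear factors.
Degree-2 irreducible divisors: test the 10 monic irreducibles of degree 2 over GF(5).
None of them divide P (all give nonzero remainder).
No irreducible factor of degree ≤ 2 exists, so P is irreducible over GF(5).

Yes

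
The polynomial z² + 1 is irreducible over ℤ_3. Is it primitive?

Write f(z) = z² + 1.
|GF(3^2)^×| = 3^2 − 1 = 8. Prime factorization: 8 = 2^3.
f is primitive ⇔ z has order 8 in GF(3)[z]/(f), i.e. z^(8/q) ≠ 1 for each prime q | 8.
z^(4) mod f = 1
Since z^(4) = 1, the order of z divides 4 < 8; not primitive.

No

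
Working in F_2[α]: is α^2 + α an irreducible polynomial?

Write P(α) = α^2 + α.
Check for roots in F_2: P(0) = 0 → root; P(1) = 0 → root.
P(0) = 0, so (α) divides P(α); P is reducible.

No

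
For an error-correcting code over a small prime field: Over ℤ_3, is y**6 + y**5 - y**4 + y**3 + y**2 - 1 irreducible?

Write m(y) = y**6 + y**5 - y**4 + y**3 + y**2 - 1.
Check for roots in ℤ_3: m(0) = 2; m(1) = 2; m(2) = 1.
No roots, so no linear factors.
Monic irreducibles of degree 2 over GF(3): y**2 + 1, y**2 + y - 1, y**2 - y - 1.
None of them divide m (all give nonzero remainder).
Degree-3 irreducible divisors: test the 8 monic irreducibles of degree 3 over GF(3).
None of them divide m (all give nonzero remainder).
No irreducible factor of degree ≤ 3 exists, so m is irreducible over GF(3).

Yes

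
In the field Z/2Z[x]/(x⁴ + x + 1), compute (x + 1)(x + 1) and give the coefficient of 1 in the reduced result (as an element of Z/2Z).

1

Multiply in Z/2Z[x]: (x + 1)·(x + 1) = x² + 1.
Reduced: x² + 1.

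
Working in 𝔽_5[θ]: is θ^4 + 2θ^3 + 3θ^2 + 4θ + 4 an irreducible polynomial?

Write g(θ) = θ^4 + 2θ^3 + 3θ^2 + 4θ + 4.
Check for roots in 𝔽_5: g(0) = 4; g(1) = 4; g(2) = 1; g(3) = 3; g(4) = 2.
No roots, so no linear factors.
Degree-2 irreducible divisors: test the 10 monic irreducibles of degree 2 over GF(5).
None of them divide g (all give nonzero remainder).
No irreducible factor of degree ≤ 2 exists, so g is irreducible over GF(5).

Yes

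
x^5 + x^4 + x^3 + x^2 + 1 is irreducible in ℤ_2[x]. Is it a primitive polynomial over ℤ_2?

Write f(x) = x^5 + x^4 + x^3 + x^2 + 1.
|GF(2^5)^×| = 2^5 − 1 = 31. Prime factorization: 31 = 31.
f is primitive ⇔ x has order 31 in GF(2)[x]/(f), i.e. x^(31/q) ≠ 1 for each prime q | 31.
x^(1) mod f = x.
None equal 1, so x has full order 31; f is primitive.

Yes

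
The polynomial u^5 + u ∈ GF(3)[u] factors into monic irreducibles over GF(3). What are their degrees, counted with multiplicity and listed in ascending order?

Write h(u) = u^5 + u.
Roots in GF(3): h(0) = 0 → root; h(1) = 2; h(2) = 1.
Linear factors from roots: (u).
Complete factorization: h(u) = (u)·(u^2 + u + 2)·(u^2 + 2u + 2).
Factor degrees with multiplicity: 1 + 2 + 2 = 5.

1, 2, 2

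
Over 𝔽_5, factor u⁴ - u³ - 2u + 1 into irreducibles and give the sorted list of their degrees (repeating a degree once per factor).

Write g(u) = u⁴ - u³ - 2u + 1.
Roots in 𝔽_5: g(0) = 1; g(1) = 4; g(2) = 0 → root; g(3) = 4; g(4) = 0 → root.
Linear factors from roots: (u - 2), (u + 1).
Complete factorization: g(u) = (u + 1)·(u - 2)·(u² + 2).
Factor degrees with multiplicity: 1 + 1 + 2 = 4.

1, 1, 2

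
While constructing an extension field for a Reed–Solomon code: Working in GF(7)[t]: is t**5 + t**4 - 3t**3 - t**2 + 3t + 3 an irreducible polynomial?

Yes

Write f(t) = t**5 + t**4 - 3t**3 - t**2 + 3t + 3.
Check for roots in GF(7): f(0) = 3; f(1) = 4; f(2) = 1; f(3) = 1; f(4) = 2; f(5) = 1; f(6) = 2.
No roots, so no linear factors.
Degree-2 irreducible divisors: test the 21 monic irreducibles of degree 2 over GF(7).
None of them divide f (all give nonzero remainder).
No irreducible factor of degree ≤ 2 exists, so f is irreducible over GF(7).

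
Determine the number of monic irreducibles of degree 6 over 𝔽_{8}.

The number of monic irreducibles of degree 6 over GF(8) is (1/6)·Σ_{d∣6} μ(6/d) 8^d.
Divisors of 6: 1, 2, 3, 6; μ(6/d) for each: 1, -1, -1, 1.
Σ = 8^1 − 8^2 − 8^3 + 8^6 = 261576.
N = 261576/6 = 43596.

43596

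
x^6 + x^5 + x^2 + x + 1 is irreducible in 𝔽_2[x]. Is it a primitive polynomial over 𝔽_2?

Yes

Write f(x) = x^6 + x^5 + x^2 + x + 1.
|GF(2^6)^×| = 2^6 − 1 = 63. Prime factorization: 63 = 3^2·7.
f is primitive ⇔ x has order 63 in GF(2)[x]/(f), i.e. x^(63/q) ≠ 1 for each prime q | 63.
x^(21) mod f = x^5 + x^3 + x^2.
x^(9) mod f = x^3 + x^2 + 1.
None equal 1, so x has full order 63; f is primitive.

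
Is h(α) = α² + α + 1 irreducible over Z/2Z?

Yes

Check for roots in Z/2Z: h(0) = 1; h(1) = 1.
No roots. A degree-2 polynomial over a field with no linear factor is irreducible.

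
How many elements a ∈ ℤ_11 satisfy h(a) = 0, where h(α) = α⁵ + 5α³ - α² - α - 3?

Evaluate at each of the 11 elements of ℤ_11:
h(0) = 8; h(1) = 1; h(2) = 8; h(3) = 0 → root; h(4) = 1; h(5) = 10; h(6) = 0 → root; h(7) = 5; h(8) = 9; h(9) = 0 → root; h(10) = 2.
Roots: {3, 6, 9}.

3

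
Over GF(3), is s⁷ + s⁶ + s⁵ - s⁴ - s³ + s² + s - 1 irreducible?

Yes

Write g(s) = s⁷ + s⁶ + s⁵ - s⁴ - s³ + s² + s - 1.
Check for roots in GF(3): g(0) = 2; g(1) = 2; g(2) = 1.
No roots, so no linear factors.
Monic irreducibles of degree 2 over GF(3): s² + 1, s² + s - 1, s² - s - 1.
None of them divide g (all give nonzero remainder).
Degree-3 irreducible divisors: test the 8 monic irreducibles of degree 3 over GF(3).
None of them divide g (all give nonzero remainder).
No irreducible factor of degree ≤ 3 exists, so g is irreducible over GF(3).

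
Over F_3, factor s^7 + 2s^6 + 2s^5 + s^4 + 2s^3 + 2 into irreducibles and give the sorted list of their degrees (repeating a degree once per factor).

1, 3, 3

Write g(s) = s^7 + 2s^6 + 2s^5 + s^4 + 2s^3 + 2.
Roots in F_3: g(0) = 2; g(1) = 1; g(2) = 0 → root.
Linear factors from roots: (s + 1).
Complete factorization: g(s) = (s + 1)·(s^3 + 2s^2 + s + 1)·(s^3 + 2s^2 + 2s + 2).
Factor degrees with multiplicity: 1 + 3 + 3 = 7.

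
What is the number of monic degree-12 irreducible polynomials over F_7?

x^(7^12) − x is the product of all monic irreducibles of degree dividing 12; Möbius inversion gives N = (1/12) Σ μ(12/d)·7^d.
Divisors of 12: 1, 2, 3, 4, 6, 12; μ(12/d) for each: 0, 1, 0, -1, -1, 1.
Σ = 7^2 − 7^4 − 7^6 + 7^12 = 13841167200.
N = 13841167200/12 = 1153430600.

1153430600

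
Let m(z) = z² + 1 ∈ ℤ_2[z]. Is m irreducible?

No

Check for roots in ℤ_2: m(0) = 1; m(1) = 0 → root.
m(1) = 0, so (z − 1) divides m(z); m is reducible.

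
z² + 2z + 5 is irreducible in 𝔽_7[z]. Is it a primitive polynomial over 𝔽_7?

Write f(z) = z² + 2z + 5.
|GF(7^2)^×| = 7^2 − 1 = 48. Prime factorization: 48 = 2^4·3.
f is primitive ⇔ z has order 48 in GF(7)[z]/(f), i.e. z^(48/q) ≠ 1 for each prime q | 48.
z^(24) mod f = 6.
z^(16) mod f = 4.
None equal 1, so z has full order 48; f is primitive.

Yes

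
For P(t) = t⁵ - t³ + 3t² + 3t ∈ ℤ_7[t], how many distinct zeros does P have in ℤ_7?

Evaluate at each of the 7 elements of ℤ_7:
P(0) = 0 → root; P(1) = 6; P(2) = 0 → root; P(3) = 0 → root; P(4) = 5; P(5) = 3; P(6) = 0 → root.
Roots: {0, 2, 3, 6}.

4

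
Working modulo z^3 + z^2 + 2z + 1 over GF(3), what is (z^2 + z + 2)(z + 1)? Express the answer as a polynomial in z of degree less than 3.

z^2 + z + 1

Multiply in GF(3)[z]: (z^2 + z + 2)·(z + 1) = z^3 + 2z^2 + 2.
Reduce using z^3 ≡ 2z^2 + z + 2 (mod z^3 + z^2 + 2z + 1).
Reduced: z^2 + z + 1.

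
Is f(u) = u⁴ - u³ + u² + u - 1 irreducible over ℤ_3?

Yes

Check for roots in ℤ_3: f(0) = 2; f(1) = 1; f(2) = 1.
No roots, so no linear factors.
Monic irreducibles of degree 2 over GF(3): u² + 1, u² + u - 1, u² - u - 1.
None of them divide f (all give nonzero remainder).
No irreducible factor of degree ≤ 2 exists, so f is irreducible over GF(3).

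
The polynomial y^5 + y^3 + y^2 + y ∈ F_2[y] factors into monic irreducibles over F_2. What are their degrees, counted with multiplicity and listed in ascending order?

Write h(y) = y^5 + y^3 + y^2 + y.
Roots in F_2: h(0) = 0 → root; h(1) = 0 → root.
Linear factors from roots: (y), (y + 1).
Complete factorization: h(y) = (y)·(y + 1)·(y^3 + y^2 + 1).
Factor degrees with multiplicity: 1 + 1 + 3 = 5.

1, 1, 3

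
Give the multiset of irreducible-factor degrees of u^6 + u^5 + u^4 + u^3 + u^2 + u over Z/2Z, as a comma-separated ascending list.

Write f(u) = u^6 + u^5 + u^4 + u^3 + u^2 + u.
Roots in Z/2Z: f(0) = 0 → root; f(1) = 0 → root.
Linear factors from roots: (u), (u + 1).
Complete factorization: f(u) = (u)·(u + 1)·(u^2 + u + 1)^2.
Factor degrees with multiplicity: 1 + 1 + 2 + 2 = 6.

1, 1, 2, 2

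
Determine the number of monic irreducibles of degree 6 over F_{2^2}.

Gauss's count: N_{4}(6) = (1/6) Σ_{d|6} μ(6/d)·4^d.
Divisors of 6: 1, 2, 3, 6; μ(6/d) for each: 1, -1, -1, 1.
Σ = 4^1 − 4^2 − 4^3 + 4^6 = 4020.
N = 4020/6 = 670.

670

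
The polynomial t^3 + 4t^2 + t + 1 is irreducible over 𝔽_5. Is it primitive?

No

Write f(t) = t^3 + 4t^2 + t + 1.
|GF(5^3)^×| = 5^3 − 1 = 124. Prime factorization: 124 = 2^2·31.
f is primitive ⇔ t has order 124 in GF(5)[t]/(f), i.e. t^(124/q) ≠ 1 for each prime q | 124.
t^(62) mod f = 1
t^(4) mod f = 3t + 4.
Since t^(62) = 1, the order of t divides 62 < 124; not primitive.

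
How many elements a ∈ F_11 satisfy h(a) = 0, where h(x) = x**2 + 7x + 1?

Evaluate at each of the 11 elements of F_11:
h(0) = 1; h(1) = 9; h(2) = 8; h(3) = 9; h(4) = 1; h(5) = 6; h(6) = 2; h(7) = 0 → root; h(8) = 0 → root; h(9) = 2; h(10) = 6.
Roots: {7, 8}.

2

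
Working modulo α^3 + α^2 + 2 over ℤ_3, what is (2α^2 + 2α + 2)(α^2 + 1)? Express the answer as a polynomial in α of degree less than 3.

Multiply in ℤ_3[α]: (2α^2 + 2α + 2)·(α^2 + 1) = 2α^4 + 2α^3 + α^2 + 2α + 2.
Reduce using α^3 ≡ 2α^2 + 1 (mod α^3 + α^2 + 2).
Reduced: α^2 + α + 2.

α^2 + α + 2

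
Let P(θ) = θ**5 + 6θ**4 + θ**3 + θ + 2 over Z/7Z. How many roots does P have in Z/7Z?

2

Evaluate at each of the 7 elements of Z/7Z:
P(0) = 2; P(1) = 4; P(2) = 0 → root; P(3) = 5; P(4) = 5; P(5) = 0 → root; P(6) = 5.
Roots: {2, 5}.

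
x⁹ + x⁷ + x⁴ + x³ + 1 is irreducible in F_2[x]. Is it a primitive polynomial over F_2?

Write f(x) = x⁹ + x⁷ + x⁴ + x³ + 1.
|GF(2^9)^×| = 2^9 − 1 = 511. Prime factorization: 511 = 7·73.
f is primitive ⇔ x has order 511 in GF(2)[x]/(f), i.e. x^(511/q) ≠ 1 for each prime q | 511.
x^(73) mod f = 1
x^(7) mod f = x⁷.
Since x^(73) = 1, the order of x divides 73 < 511; not primitive.

No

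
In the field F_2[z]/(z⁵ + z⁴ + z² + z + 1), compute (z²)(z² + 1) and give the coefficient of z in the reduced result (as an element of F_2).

Multiply in F_2[z]: (z²)·(z² + 1) = z⁴ + z².
Reduced: z⁴ + z².

0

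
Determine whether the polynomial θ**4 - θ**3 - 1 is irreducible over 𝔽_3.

Yes

Write m(θ) = θ**4 - θ**3 - 1.
Check for roots in 𝔽_3: m(0) = 2; m(1) = 2; m(2) = 1.
No roots, so no linear factors.
Monic irreducibles of degree 2 over GF(3): θ**2 + 1, θ**2 + θ - 1, θ**2 - θ - 1.
None of them divide m (all give nonzero remainder).
No irreducible factor of degree ≤ 2 exists, so m is irreducible over GF(3).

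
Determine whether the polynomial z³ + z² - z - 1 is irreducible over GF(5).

Write m(z) = z³ + z² - z - 1.
Check for roots in GF(5): m(0) = 4; m(1) = 0 → root; m(2) = 4; m(3) = 2; m(4) = 0 → root.
m(1) = 0, so (z − 1) divides m(z); m is reducible.

No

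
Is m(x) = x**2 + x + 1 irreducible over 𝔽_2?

Yes

Check for roots in 𝔽_2: m(0) = 1; m(1) = 1.
No roots. A degree-2 polynomial over a field with no linear factor is irreducible.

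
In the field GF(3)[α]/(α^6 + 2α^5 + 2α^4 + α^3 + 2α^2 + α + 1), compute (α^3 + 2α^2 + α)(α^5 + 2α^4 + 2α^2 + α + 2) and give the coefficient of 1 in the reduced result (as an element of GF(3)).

1

Multiply in GF(3)[α]: (α^3 + 2α^2 + α)·(α^5 + 2α^4 + 2α^2 + α + 2) = α^8 + α^7 + 2α^6 + α^5 + 2α^4 + 2α^2 + 2α.
Reduce using α^6 ≡ α^5 + α^4 + 2α^3 + α^2 + 2α + 2 (mod α^6 + 2α^5 + 2α^4 + α^3 + 2α^2 + α + 1).
Reduced: α^5 + 2α^3 + α^2 + α + 1.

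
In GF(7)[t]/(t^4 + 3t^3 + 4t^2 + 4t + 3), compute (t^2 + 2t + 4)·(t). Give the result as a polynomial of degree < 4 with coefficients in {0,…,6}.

Multiply in GF(7)[t]: (t^2 + 2t + 4)·(t) = t^3 + 2t^2 + 4t.
Reduced: t^3 + 2t^2 + 4t.

t^3 + 2t^2 + 4t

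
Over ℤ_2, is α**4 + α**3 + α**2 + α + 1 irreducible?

Write h(α) = α**4 + α**3 + α**2 + α + 1.
Check for roots in ℤ_2: h(0) = 1; h(1) = 1.
No roots, so no linear factors.
Monic irreducibles of degree 2 over GF(2): α**2 + α + 1.
None of them divide h (all give nonzero remainder).
No irreducible factor of degree ≤ 2 exists, so h is irreducible over GF(2).

Yes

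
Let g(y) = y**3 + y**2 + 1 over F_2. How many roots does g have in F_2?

0

Evaluate at each of the 2 elements of F_2:
g(0) = 1; g(1) = 1.
No element is a root.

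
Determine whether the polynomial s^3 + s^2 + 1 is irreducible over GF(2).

Yes

Write f(s) = s^3 + s^2 + 1.
Check for roots in GF(2): f(0) = 1; f(1) = 1.
No roots. A degree-3 polynomial over a field with no linear factor is irreducible.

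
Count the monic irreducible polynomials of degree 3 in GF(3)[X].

8

x^(3^3) − x is the product of all monic irreducibles of degree dividing 3; Möbius inversion gives N = (1/3) Σ μ(3/d)·3^d.
Divisors of 3: 1, 3; μ(3/d) for each: -1, 1.
Σ = − 3^1 + 3^3 = 24.
N = 24/3 = 8.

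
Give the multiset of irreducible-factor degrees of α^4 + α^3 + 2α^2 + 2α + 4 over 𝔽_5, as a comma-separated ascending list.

Write g(α) = α^4 + α^3 + 2α^2 + 2α + 4.
Roots in 𝔽_5: g(0) = 4; g(1) = 0 → root; g(2) = 0 → root; g(3) = 1; g(4) = 4.
Linear factors from roots: (α + 4), (α + 3).
Complete factorization: g(α) = (α + 3)·(α + 4)·(α^2 + 4α + 2).
Factor degrees with multiplicity: 1 + 1 + 2 = 4.

1, 1, 2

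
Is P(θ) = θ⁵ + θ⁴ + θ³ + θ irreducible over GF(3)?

No

Check for roots in GF(3): P(0) = 0 → root; P(1) = 1; P(2) = 1.
P(0) = 0, so (θ) divides P(θ); P is reducible.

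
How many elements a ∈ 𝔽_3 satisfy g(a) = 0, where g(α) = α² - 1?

2

Evaluate at each of the 3 elements of 𝔽_3:
g(0) = 2; g(1) = 0 → root; g(2) = 0 → root.
Roots: {1, 2}.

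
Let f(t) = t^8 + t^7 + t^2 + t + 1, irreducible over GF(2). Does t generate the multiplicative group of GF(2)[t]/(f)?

|GF(2^8)^×| = 2^8 − 1 = 255. Prime factorization: 255 = 3·5·17.
f is primitive ⇔ t has order 255 in GF(2)[t]/(f), i.e. t^(255/q) ≠ 1 for each prime q | 255.
t^(85) mod f = t^7 + t^5 + t^3 + t.
t^(51) mod f = t^6 + t^5 + t^3 + t^2.
t^(15) mod f = t^7 + t^6 + t^5 + t^4 + t^2.
None equal 1, so t has full order 255; f is primitive.

Yes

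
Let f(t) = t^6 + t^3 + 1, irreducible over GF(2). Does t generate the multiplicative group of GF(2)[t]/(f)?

No

|GF(2^6)^×| = 2^6 − 1 = 63. Prime factorization: 63 = 3^2·7.
f is primitive ⇔ t has order 63 in GF(2)[t]/(f), i.e. t^(63/q) ≠ 1 for each prime q | 63.
t^(21) mod f = t^3.
t^(9) mod f = 1
Since t^(9) = 1, the order of t divides 9 < 63; not primitive.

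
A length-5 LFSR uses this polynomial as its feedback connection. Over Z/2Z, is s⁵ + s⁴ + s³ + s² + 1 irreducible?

Yes

Write g(s) = s⁵ + s⁴ + s³ + s² + 1.
Check for roots in Z/2Z: g(0) = 1; g(1) = 1.
No roots, so no linear factors.
Monic irreducibles of degree 2 over GF(2): s² + s + 1.
None of them divide g (all give nonzero remainder).
No irreducible factor of degree ≤ 2 exists, so g is irreducible over GF(2).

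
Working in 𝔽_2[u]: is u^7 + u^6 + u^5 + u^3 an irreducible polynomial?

Write P(u) = u^7 + u^6 + u^5 + u^3.
Check for roots in 𝔽_2: P(0) = 0 → root; P(1) = 0 → root.
P(0) = 0, so (u) divides P(u); P is reducible.

No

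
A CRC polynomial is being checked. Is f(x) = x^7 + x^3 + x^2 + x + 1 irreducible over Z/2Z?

Yes

Check for roots in Z/2Z: f(0) = 1; f(1) = 1.
No roots, so no linear factors.
Monic irreducibles of degree 2 over GF(2): x^2 + x + 1.
None of them divide f (all give nonzero remainder).
Monic irreducibles of degree 3 over GF(2): x^3 + x + 1, x^3 + x^2 + 1.
None of them divide f (all give nonzero remainder).
No irreducible factor of degree ≤ 3 exists, so f is irreducible over GF(2).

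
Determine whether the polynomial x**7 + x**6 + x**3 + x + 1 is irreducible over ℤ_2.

Write P(x) = x**7 + x**6 + x**3 + x + 1.
Check for roots in ℤ_2: P(0) = 1; P(1) = 1.
No roots, so no linear factors.
Monic irreducibles of degree 2 over GF(2): x**2 + x + 1.
None of them divide P (all give nonzero remainder).
Monic irreducibles of degree 3 over GF(2): x**3 + x + 1, x**3 + x**2 + 1.
None of them divide P (all give nonzero remainder).
No irreducible factor of degree ≤ 3 exists, so P is irreducible over GF(2).

Yes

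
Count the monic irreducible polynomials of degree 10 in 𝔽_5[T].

976248

The number of monic irreducibles of degree 10 over GF(5) is (1/10)·Σ_{d∣10} μ(10/d) 5^d.
Divisors of 10: 1, 2, 5, 10; μ(10/d) for each: 1, -1, -1, 1.
Σ = 5^1 − 5^2 − 5^5 + 5^10 = 9762480.
N = 9762480/10 = 976248.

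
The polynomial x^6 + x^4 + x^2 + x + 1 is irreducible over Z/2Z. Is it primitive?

No

Write f(x) = x^6 + x^4 + x^2 + x + 1.
|GF(2^6)^×| = 2^6 − 1 = 63. Prime factorization: 63 = 3^2·7.
f is primitive ⇔ x has order 63 in GF(2)[x]/(f), i.e. x^(63/q) ≠ 1 for each prime q | 63.
x^(21) mod f = 1
x^(9) mod f = x^4 + x^2 + x.
Since x^(21) = 1, the order of x divides 21 < 63; not primitive.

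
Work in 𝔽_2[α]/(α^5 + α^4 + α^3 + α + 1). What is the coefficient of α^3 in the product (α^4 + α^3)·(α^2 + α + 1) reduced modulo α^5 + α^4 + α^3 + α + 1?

Multiply in 𝔽_2[α]: (α^4 + α^3)·(α^2 + α + 1) = α^6 + α^3.
Reduce using α^5 ≡ α^4 + α^3 + α + 1 (mod α^5 + α^4 + α^3 + α + 1).
Reduced: α^2 + 1.

0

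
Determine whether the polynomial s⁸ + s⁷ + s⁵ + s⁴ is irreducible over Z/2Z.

Write h(s) = s⁸ + s⁷ + s⁵ + s⁴.
Check for roots in Z/2Z: h(0) = 0 → root; h(1) = 0 → root.
h(0) = 0, so (s) divides h(s); h is reducible.

No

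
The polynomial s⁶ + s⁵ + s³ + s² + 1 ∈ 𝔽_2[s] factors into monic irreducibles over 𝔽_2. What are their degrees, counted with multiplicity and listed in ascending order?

Write f(s) = s⁶ + s⁵ + s³ + s² + 1.
Roots in 𝔽_2: f(0) = 1; f(1) = 1.
Complete factorization: f(s) = (s⁶ + s⁵ + s³ + s² + 1).
Factor degrees with multiplicity: 6 = 6.

6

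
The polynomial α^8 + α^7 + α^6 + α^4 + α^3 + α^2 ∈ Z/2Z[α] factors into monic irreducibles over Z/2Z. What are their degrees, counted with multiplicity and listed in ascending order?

Write g(α) = α^8 + α^7 + α^6 + α^4 + α^3 + α^2.
Roots in Z/2Z: g(0) = 0 → root; g(1) = 0 → root.
Linear factors from roots: (α), (α + 1).
Complete factorization: g(α) = (α)^2·(α + 1)^4·(α^2 + α + 1).
Factor degrees with multiplicity: 1 + 1 + 1 + 1 + 1 + 1 + 2 = 8.

1, 1, 1, 1, 1, 1, 2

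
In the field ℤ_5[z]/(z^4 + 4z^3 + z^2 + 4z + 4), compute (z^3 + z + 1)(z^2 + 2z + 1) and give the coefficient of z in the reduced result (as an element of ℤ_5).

2

Multiply in ℤ_5[z]: (z^3 + z + 1)·(z^2 + 2z + 1) = z^5 + 2z^4 + 2z^3 + 3z^2 + 3z + 1.
Reduce using z^4 ≡ z^3 + 4z^2 + z + 1 (mod z^4 + 4z^3 + z^2 + 4z + 4).
Reduced: 4z^3 + z^2 + 2z + 4.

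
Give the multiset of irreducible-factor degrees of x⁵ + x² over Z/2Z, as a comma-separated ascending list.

1, 1, 1, 2

Write h(x) = x⁵ + x².
Roots in Z/2Z: h(0) = 0 → root; h(1) = 0 → root.
Linear factors from roots: (x), (x + 1).
Complete factorization: h(x) = (x + 1)·(x)^2·(x² + x + 1).
Factor degrees with multiplicity: 1 + 1 + 1 + 2 = 5.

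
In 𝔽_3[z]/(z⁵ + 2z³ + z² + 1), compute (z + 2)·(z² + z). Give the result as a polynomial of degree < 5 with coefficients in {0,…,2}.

Multiply in 𝔽_3[z]: (z + 2)·(z² + z) = z³ + 2z.
Reduced: z³ + 2z.

z^3 + 2z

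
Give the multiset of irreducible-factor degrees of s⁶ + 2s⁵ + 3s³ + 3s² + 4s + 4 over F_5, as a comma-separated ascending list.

Write g(s) = s⁶ + 2s⁵ + 3s³ + 3s² + 4s + 4.
Roots in F_5: g(0) = 4; g(1) = 2; g(2) = 1; g(3) = 4; g(4) = 4.
Complete factorization: g(s) = (s⁶ + 2s⁵ + 3s³ + 3s² + 4s + 4).
Factor degrees with multiplicity: 6 = 6.

6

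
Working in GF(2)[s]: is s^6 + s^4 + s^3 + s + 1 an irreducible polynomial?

Yes

Write g(s) = s^6 + s^4 + s^3 + s + 1.
Check for roots in GF(2): g(0) = 1; g(1) = 1.
No roots, so no linear factors.
Monic irreducibles of degree 2 over GF(2): s^2 + s + 1.
None of them divide g (all give nonzero remainder).
Monic irreducibles of degree 3 over GF(2): s^3 + s + 1, s^3 + s^2 + 1.
None of them divide g (all give nonzero remainder).
No irreducible factor of degree ≤ 3 exists, so g is irreducible over GF(2).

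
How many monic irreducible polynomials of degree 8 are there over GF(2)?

30

By the necklace-counting formula, N_2(8) = (1/8) Σ_{d|8} μ(8/d)·2^d.
Divisors of 8: 1, 2, 4, 8; μ(8/d) for each: 0, 0, -1, 1.
Σ = − 2^4 + 2^8 = 240.
N = 240/8 = 30.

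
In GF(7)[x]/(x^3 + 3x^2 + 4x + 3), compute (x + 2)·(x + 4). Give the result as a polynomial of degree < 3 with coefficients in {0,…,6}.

x^2 + 6x + 1

Multiply in GF(7)[x]: (x + 2)·(x + 4) = x^2 + 6x + 1.
Reduced: x^2 + 6x + 1.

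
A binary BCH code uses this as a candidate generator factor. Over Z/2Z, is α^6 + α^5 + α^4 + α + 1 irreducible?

Write h(α) = α^6 + α^5 + α^4 + α + 1.
Check for roots in Z/2Z: h(0) = 1; h(1) = 1.
No roots, so no linear factors.
Monic irreducibles of degree 2 over GF(2): α^2 + α + 1.
None of them divide h (all give nonzero remainder).
Monic irreducibles of degree 3 over GF(2): α^3 + α + 1, α^3 + α^2 + 1.
None of them divide h (all give nonzero remainder).
No irreducible factor of degree ≤ 3 exists, so h is irreducible over GF(2).

Yes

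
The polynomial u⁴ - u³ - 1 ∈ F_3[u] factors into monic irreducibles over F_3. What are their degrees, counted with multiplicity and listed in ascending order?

4

Write g(u) = u⁴ - u³ - 1.
Roots in F_3: g(0) = 2; g(1) = 2; g(2) = 1.
Complete factorization: g(u) = (u⁴ - u³ - 1).
Factor degrees with multiplicity: 4 = 4.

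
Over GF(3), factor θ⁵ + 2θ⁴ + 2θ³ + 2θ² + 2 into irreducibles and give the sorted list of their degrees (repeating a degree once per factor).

Write f(θ) = θ⁵ + 2θ⁴ + 2θ³ + 2θ² + 2.
Roots in GF(3): f(0) = 2; f(1) = 0 → root; f(2) = 0 → root.
Linear factors from roots: (θ + 2), (θ + 1).
Complete factorization: f(θ) = (θ + 1)·(θ + 2)·(θ³ + 2θ² + 1).
Factor degrees with multiplicity: 1 + 1 + 3 = 5.

1, 1, 3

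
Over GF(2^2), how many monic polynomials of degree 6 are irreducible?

670

The number of monic irreducibles of degree 6 over GF(4) is (1/6)·Σ_{d∣6} μ(6/d) 4^d.
Divisors of 6: 1, 2, 3, 6; μ(6/d) for each: 1, -1, -1, 1.
Σ = 4^1 − 4^2 − 4^3 + 4^6 = 4020.
N = 4020/6 = 670.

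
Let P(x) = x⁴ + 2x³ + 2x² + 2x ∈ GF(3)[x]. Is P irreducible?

No

Check for roots in GF(3): P(0) = 0 → root; P(1) = 1; P(2) = 2.
P(0) = 0, so (x) divides P(x); P is reducible.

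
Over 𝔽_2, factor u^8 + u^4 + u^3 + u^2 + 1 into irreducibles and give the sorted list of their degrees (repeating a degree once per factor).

8

Write f(u) = u^8 + u^4 + u^3 + u^2 + 1.
Roots in 𝔽_2: f(0) = 1; f(1) = 1.
Complete factorization: f(u) = (u^8 + u^4 + u^3 + u^2 + 1).
Factor degrees with multiplicity: 8 = 8.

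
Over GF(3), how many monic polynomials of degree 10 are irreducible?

By the necklace-counting formula, N_3(10) = (1/10) Σ_{d|10} μ(10/d)·3^d.
Divisors of 10: 1, 2, 5, 10; μ(10/d) for each: 1, -1, -1, 1.
Σ = 3^1 − 3^2 − 3^5 + 3^10 = 58800.
N = 58800/10 = 5880.

5880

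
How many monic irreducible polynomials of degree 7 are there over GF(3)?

312

x^(3^7) − x is the product of all monic irreducibles of degree dividing 7; Möbius inversion gives N = (1/7) Σ μ(7/d)·3^d.
Divisors of 7: 1, 7; μ(7/d) for each: -1, 1.
Σ = − 3^1 + 3^7 = 2184.
N = 2184/7 = 312.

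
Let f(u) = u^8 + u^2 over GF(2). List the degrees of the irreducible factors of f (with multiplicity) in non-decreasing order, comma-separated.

1, 1, 1, 1, 2, 2

Roots in GF(2): f(0) = 0 → root; f(1) = 0 → root.
Linear factors from roots: (u), (u + 1).
Complete factorization: f(u) = (u)^2·(u + 1)^2·(u^2 + u + 1)^2.
Factor degrees with multiplicity: 1 + 1 + 1 + 1 + 2 + 2 = 8.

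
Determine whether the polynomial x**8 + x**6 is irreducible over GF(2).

Write h(x) = x**8 + x**6.
Check for roots in GF(2): h(0) = 0 → root; h(1) = 0 → root.
h(0) = 0, so (x) divides h(x); h is reducible.

No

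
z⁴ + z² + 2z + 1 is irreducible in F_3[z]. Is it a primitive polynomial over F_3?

Write f(z) = z⁴ + z² + 2z + 1.
|GF(3^4)^×| = 3^4 − 1 = 80. Prime factorization: 80 = 2^4·5.
f is primitive ⇔ z has order 80 in GF(3)[z]/(f), i.e. z^(80/q) ≠ 1 for each prime q | 80.
z^(40) mod f = 1
z^(16) mod f = 2z³ + 2.
Since z^(40) = 1, the order of z divides 40 < 80; not primitive.

No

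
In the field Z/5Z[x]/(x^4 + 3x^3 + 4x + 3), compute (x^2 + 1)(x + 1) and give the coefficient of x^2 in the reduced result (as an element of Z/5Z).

1

Multiply in Z/5Z[x]: (x^2 + 1)·(x + 1) = x^3 + x^2 + x + 1.
Reduced: x^3 + x^2 + x + 1.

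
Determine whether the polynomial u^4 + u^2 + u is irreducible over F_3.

No

Write g(u) = u^4 + u^2 + u.
Check for roots in F_3: g(0) = 0 → root; g(1) = 0 → root; g(2) = 1.
g(0) = 0, so (u) divides g(u); g is reducible.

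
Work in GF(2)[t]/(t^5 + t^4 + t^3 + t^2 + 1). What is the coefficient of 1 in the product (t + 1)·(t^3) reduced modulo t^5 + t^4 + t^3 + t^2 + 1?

Multiply in GF(2)[t]: (t + 1)·(t^3) = t^4 + t^3.
Reduced: t^4 + t^3.

0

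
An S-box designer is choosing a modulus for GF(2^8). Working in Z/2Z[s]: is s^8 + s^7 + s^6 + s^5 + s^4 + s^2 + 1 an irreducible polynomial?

Yes

Write f(s) = s^8 + s^7 + s^6 + s^5 + s^4 + s^2 + 1.
Check for roots in Z/2Z: f(0) = 1; f(1) = 1.
No roots, so no linear factors.
Monic irreducibles of degree 2 over GF(2): s^2 + s + 1.
None of them divide f (all give nonzero remainder).
Monic irreducibles of degree 3 over GF(2): s^3 + s + 1, s^3 + s^2 + 1.
None of them divide f (all give nonzero remainder).
Monic irreducibles of degree 4 over GF(2): s^4 + s + 1, s^4 + s^3 + 1, s^4 + s^3 + s^2 + s + 1.
None of them divide f (all give nonzero remainder).
No irreducible factor of degree ≤ 4 exists, so f is irreducible over GF(2).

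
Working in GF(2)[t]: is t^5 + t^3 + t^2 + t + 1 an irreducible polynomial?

Yes

Write m(t) = t^5 + t^3 + t^2 + t + 1.
Check for roots in GF(2): m(0) = 1; m(1) = 1.
No roots, so no linear factors.
Monic irreducibles of degree 2 over GF(2): t^2 + t + 1.
None of them divide m (all give nonzero remainder).
No irreducible factor of degree ≤ 2 exists, so m is irreducible over GF(2).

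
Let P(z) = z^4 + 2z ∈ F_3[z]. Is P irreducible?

No

Check for roots in F_3: P(0) = 0 → root; P(1) = 0 → root; P(2) = 2.
P(0) = 0, so (z) divides P(z); P is reducible.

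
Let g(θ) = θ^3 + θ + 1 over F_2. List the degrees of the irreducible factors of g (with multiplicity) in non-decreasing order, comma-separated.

3

Roots in F_2: g(0) = 1; g(1) = 1.
Complete factorization: g(θ) = (θ^3 + θ + 1).
Factor degrees with multiplicity: 3 = 3.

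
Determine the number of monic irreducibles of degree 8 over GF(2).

x^(2^8) − x is the product of all monic irreducibles of degree dividing 8; Möbius inversion gives N = (1/8) Σ μ(8/d)·2^d.
Divisors of 8: 1, 2, 4, 8; μ(8/d) for each: 0, 0, -1, 1.
Σ = − 2^4 + 2^8 = 240.
N = 240/8 = 30.

30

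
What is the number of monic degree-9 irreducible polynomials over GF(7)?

4483696

Gauss's count: N_{7}(9) = (1/9) Σ_{d|9} μ(9/d)·7^d.
Divisors of 9: 1, 3, 9; μ(9/d) for each: 0, -1, 1.
Σ = − 7^3 + 7^9 = 40353264.
N = 40353264/9 = 4483696.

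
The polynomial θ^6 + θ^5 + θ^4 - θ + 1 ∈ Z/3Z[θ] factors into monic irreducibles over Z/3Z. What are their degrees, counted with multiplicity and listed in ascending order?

1, 1, 1, 3

Write h(θ) = θ^6 + θ^5 + θ^4 - θ + 1.
Roots in Z/3Z: h(0) = 1; h(1) = 0 → root; h(2) = 0 → root.
Linear factors from roots: (θ - 1), (θ + 1).
Complete factorization: h(θ) = (θ - 1)·(θ + 1)^2·(θ^3 - θ - 1).
Factor degrees with multiplicity: 1 + 1 + 1 + 3 = 6.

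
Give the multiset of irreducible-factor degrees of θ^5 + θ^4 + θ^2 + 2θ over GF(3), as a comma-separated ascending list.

1, 2, 2

Write g(θ) = θ^5 + θ^4 + θ^2 + 2θ.
Roots in GF(3): g(0) = 0 → root; g(1) = 2; g(2) = 2.
Linear factors from roots: (θ).
Complete factorization: g(θ) = (θ)·(θ^2 + 1)·(θ^2 + θ + 2).
Factor degrees with multiplicity: 1 + 2 + 2 = 5.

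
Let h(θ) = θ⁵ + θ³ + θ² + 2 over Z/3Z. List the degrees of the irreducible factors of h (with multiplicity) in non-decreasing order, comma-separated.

5

Roots in Z/3Z: h(0) = 2; h(1) = 2; h(2) = 1.
Complete factorization: h(θ) = (θ⁵ + θ³ + θ² + 2).
Factor degrees with multiplicity: 5 = 5.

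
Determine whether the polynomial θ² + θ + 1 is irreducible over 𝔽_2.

Write f(θ) = θ² + θ + 1.
Check for roots in 𝔽_2: f(0) = 1; f(1) = 1.
No roots. A degree-2 polynomial over a field with no linear factor is irreducible.

Yes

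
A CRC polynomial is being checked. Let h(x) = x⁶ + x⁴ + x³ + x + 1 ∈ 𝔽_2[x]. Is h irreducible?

Check for roots in 𝔽_2: h(0) = 1; h(1) = 1.
No roots, so no linear factors.
Monic irreducibles of degree 2 over GF(2): x² + x + 1.
None of them divide h (all give nonzero remainder).
Monic irreducibles of degree 3 over GF(2): x³ + x + 1, x³ + x² + 1.
None of them divide h (all give nonzero remainder).
No irreducible factor of degree ≤ 3 exists, so h is irreducible over GF(2).

Yes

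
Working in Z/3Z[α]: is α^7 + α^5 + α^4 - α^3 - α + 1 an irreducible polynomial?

Write P(α) = α^7 + α^5 + α^4 - α^3 - α + 1.
Check for roots in Z/3Z: P(0) = 1; P(1) = 2; P(2) = 2.
No roots, so no linear factors.
Monic irreducibles of degree 2 over GF(3): α^2 + 1, α^2 + α - 1, α^2 - α - 1.
None of them divide P (all give nonzero remainder).
Degree-3 irreducible divisors: test the 8 monic irreducibles of degree 3 over GF(3).
None of them divide P (all give nonzero remainder).
No irreducible factor of degree ≤ 3 exists, so P is irreducible over GF(3).

Yes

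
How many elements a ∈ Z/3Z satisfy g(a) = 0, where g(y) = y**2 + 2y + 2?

0

Evaluate at each of the 3 elements of Z/3Z:
g(0) = 2; g(1) = 2; g(2) = 1.
No element is a root.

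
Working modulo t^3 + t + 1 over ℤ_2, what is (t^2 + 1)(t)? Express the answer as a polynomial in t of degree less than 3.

1

Multiply in ℤ_2[t]: (t^2 + 1)·(t) = t^3 + t.
Reduce using t^3 ≡ t + 1 (mod t^3 + t + 1).
Reduced: 1.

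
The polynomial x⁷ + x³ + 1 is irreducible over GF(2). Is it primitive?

Write f(x) = x⁷ + x³ + 1.
|GF(2^7)^×| = 2^7 − 1 = 127. Prime factorization: 127 = 127.
f is primitive ⇔ x has order 127 in GF(2)[x]/(f), i.e. x^(127/q) ≠ 1 for each prime q | 127.
x^(1) mod f = x.
None equal 1, so x has full order 127; f is primitive.

Yes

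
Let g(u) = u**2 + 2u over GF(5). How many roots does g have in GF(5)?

2

Evaluate at each of the 5 elements of GF(5):
g(0) = 0 → root; g(1) = 3; g(2) = 3; g(3) = 0 → root; g(4) = 4.
Roots: {0, 3}.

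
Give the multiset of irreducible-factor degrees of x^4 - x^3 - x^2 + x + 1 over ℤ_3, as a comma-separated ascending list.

Write f(x) = x^4 - x^3 - x^2 + x + 1.
Roots in ℤ_3: f(0) = 1; f(1) = 1; f(2) = 1.
Complete factorization: f(x) = (x^2 + x - 1)^2.
Factor degrees with multiplicity: 2 + 2 = 4.

2, 2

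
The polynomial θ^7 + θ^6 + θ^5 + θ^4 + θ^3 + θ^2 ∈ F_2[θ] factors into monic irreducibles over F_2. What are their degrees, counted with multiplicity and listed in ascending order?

1, 1, 1, 2, 2

Write f(θ) = θ^7 + θ^6 + θ^5 + θ^4 + θ^3 + θ^2.
Roots in F_2: f(0) = 0 → root; f(1) = 0 → root.
Linear factors from roots: (θ), (θ + 1).
Complete factorization: f(θ) = (θ + 1)·(θ)^2·(θ^2 + θ + 1)^2.
Factor degrees with multiplicity: 1 + 1 + 1 + 2 + 2 = 7.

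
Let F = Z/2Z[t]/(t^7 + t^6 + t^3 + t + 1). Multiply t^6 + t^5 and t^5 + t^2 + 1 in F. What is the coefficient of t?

Multiply in Z/2Z[t]: (t^6 + t^5)·(t^5 + t^2 + 1) = t^11 + t^10 + t^8 + t^7 + t^6 + t^5.
Reduce using t^7 ≡ t^6 + t^3 + t + 1 (mod t^7 + t^6 + t^3 + t + 1).
Reduced: t^3 + t^2 + 1.

0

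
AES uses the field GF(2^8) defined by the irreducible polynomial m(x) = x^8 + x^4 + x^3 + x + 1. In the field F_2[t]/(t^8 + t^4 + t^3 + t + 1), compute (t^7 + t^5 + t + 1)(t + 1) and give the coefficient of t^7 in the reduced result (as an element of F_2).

1

Multiply in F_2[t]: (t^7 + t^5 + t + 1)·(t + 1) = t^8 + t^7 + t^6 + t^5 + t^2 + 1.
Reduce using t^8 ≡ t^4 + t^3 + t + 1 (mod t^8 + t^4 + t^3 + t + 1).
Reduced: t^7 + t^6 + t^5 + t^4 + t^3 + t^2 + t.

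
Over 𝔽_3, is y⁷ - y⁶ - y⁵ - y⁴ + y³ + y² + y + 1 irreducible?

Yes

Write g(y) = y⁷ - y⁶ - y⁵ - y⁴ + y³ + y² + y + 1.
Check for roots in 𝔽_3: g(0) = 1; g(1) = 2; g(2) = 1.
No roots, so no linear factors.
Monic irreducibles of degree 2 over GF(3): y² + 1, y² + y - 1, y² - y - 1.
None of them divide g (all give nonzero remainder).
Degree-3 irreducible divisors: test the 8 monic irreducibles of degree 3 over GF(3).
None of them divide g (all give nonzero remainder).
No irreducible factor of degree ≤ 3 exists, so g is irreducible over GF(3).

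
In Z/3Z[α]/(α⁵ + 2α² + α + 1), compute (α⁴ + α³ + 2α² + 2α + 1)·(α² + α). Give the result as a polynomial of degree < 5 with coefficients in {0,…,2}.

Multiply in Z/3Z[α]: (α⁴ + α³ + 2α² + 2α + 1)·(α² + α) = α⁶ + 2α⁵ + α³ + α.
Reduce using α⁵ ≡ α² + 2α + 2 (mod α⁵ + 2α² + α + 1).
Reduced: 2α³ + α² + α + 1.

2α^3 + α^2 + α + 1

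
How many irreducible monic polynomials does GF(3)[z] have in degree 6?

116

Gauss's count: N_{3}(6) = (1/6) Σ_{d|6} μ(6/d)·3^d.
Divisors of 6: 1, 2, 3, 6; μ(6/d) for each: 1, -1, -1, 1.
Σ = 3^1 − 3^2 − 3^3 + 3^6 = 696.
N = 696/6 = 116.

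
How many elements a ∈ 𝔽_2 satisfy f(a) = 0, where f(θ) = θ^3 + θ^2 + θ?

Evaluate at each of the 2 elements of 𝔽_2:
f(0) = 0 → root; f(1) = 1.
Roots: {0}.

1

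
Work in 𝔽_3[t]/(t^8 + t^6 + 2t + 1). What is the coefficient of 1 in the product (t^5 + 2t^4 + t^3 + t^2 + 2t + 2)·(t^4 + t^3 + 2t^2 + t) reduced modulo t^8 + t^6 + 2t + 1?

0

Multiply in 𝔽_3[t]: (t^5 + 2t^4 + t^3 + t^2 + 2t + 2)·(t^4 + t^3 + 2t^2 + t) = t^9 + 2t^7 + t^6 + t^5 + t^4 + t^3 + 2t.
Reduce using t^8 ≡ 2t^6 + t + 2 (mod t^8 + t^6 + 2t + 1).
Reduced: t^7 + t^6 + t^5 + t^4 + t^3 + t^2 + t.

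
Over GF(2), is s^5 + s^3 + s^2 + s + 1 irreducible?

Write P(s) = s^5 + s^3 + s^2 + s + 1.
Check for roots in GF(2): P(0) = 1; P(1) = 1.
No roots, so no linear factors.
Monic irreducibles of degree 2 over GF(2): s^2 + s + 1.
None of them divide P (all give nonzero remainder).
No irreducible factor of degree ≤ 2 exists, so P is irreducible over GF(2).

Yes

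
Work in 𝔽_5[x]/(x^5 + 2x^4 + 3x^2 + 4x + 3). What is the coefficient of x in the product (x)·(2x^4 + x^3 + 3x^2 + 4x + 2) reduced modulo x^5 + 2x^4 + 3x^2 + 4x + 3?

4

Multiply in 𝔽_5[x]: (x)·(2x^4 + x^3 + 3x^2 + 4x + 2) = 2x^5 + x^4 + 3x^3 + 4x^2 + 2x.
Reduce using x^5 ≡ 3x^4 + 2x^2 + x + 2 (mod x^5 + 2x^4 + 3x^2 + 4x + 3).
Reduced: 2x^4 + 3x^3 + 3x^2 + 4x + 4.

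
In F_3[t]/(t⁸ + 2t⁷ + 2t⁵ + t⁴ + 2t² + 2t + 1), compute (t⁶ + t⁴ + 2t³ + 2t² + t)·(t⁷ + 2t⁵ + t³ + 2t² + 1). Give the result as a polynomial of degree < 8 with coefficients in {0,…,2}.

t^7 + 2t^6 + 2t^5 + t^3 + 2t^2 + 2t + 2

Multiply in F_3[t]: (t⁶ + t⁴ + 2t³ + 2t² + t)·(t⁷ + 2t⁵ + t³ + 2t² + 1) = t¹³ + 2t¹⁰ + 2t⁹ + t⁸ + 2t⁷ + t⁶ + t³ + 2t² + t.
Reduce using t⁸ ≡ t⁷ + t⁵ + 2t⁴ + t² + t + 2 (mod t⁸ + 2t⁷ + 2t⁵ + t⁴ + 2t² + 2t + 1).
Reduced: t⁷ + 2t⁶ + 2t⁵ + t³ + 2t² + 2t + 2.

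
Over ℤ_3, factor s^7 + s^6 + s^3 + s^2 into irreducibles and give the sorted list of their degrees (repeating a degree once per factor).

Write g(s) = s^7 + s^6 + s^3 + s^2.
Roots in ℤ_3: g(0) = 0 → root; g(1) = 1; g(2) = 0 → root.
Linear factors from roots: (s), (s + 1).
Complete factorization: g(s) = (s + 1)·(s)^2·(s^2 + s - 1)·(s^2 - s - 1).
Factor degrees with multiplicity: 1 + 1 + 1 + 2 + 2 = 7.

1, 1, 1, 2, 2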